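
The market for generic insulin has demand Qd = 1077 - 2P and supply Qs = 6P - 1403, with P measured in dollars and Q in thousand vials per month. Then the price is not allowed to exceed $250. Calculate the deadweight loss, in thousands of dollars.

43200

Setting quantity demanded equal to quantity supplied, 1077 - 2P = 6P - 1403, gives P* = 310 and Q* = 457.
Because the ceiling (250) lies below the market-clearing price, it is binding.
At P = 250: Qd = 1077 - 2·250 = 577 and Qs = 6·250 - 1403 = 97.
Quantity traded falls to 97. At Q = 97 the demand price is (1077 - 97)/2 = 490 and the supply price is (1403 + 97)/6 = 250.
Deadweight loss = ½ · (490 - 250) · (457 - 97) = ½ · 240 · 360 = 43200.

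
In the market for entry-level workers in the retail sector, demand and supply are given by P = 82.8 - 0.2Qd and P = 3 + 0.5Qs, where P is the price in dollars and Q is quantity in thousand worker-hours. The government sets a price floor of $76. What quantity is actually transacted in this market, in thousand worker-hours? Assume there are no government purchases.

34

Rearranging demand gives Qd = 414 - 5P; rearranging supply gives Qs = 2P - 6. Equilibrium: 414 - 5P = 2P - 6, so 420 = 7P and P* = 60, Q* = 114.
Because the floor (76) lies above the market-clearing price, it is binding.
At P = 76: Qd = 414 - 5·76 = 34 and Qs = 2·76 - 6 = 146.
The quantity actually transacted is the short side, demand: 34.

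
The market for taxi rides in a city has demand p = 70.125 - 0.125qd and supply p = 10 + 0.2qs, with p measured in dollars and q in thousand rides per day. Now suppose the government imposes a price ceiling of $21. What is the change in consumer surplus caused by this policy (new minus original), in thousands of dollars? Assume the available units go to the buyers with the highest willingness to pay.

373.75

Rearranging demand gives qd = 561 - 8p; rearranging supply gives qs = 5p - 50. In a free market, 561 - 8p = 5p - 50 gives the equilibrium p* = 47, q* = 185.
Because the ceiling (21) lies below the market-clearing price, it is binding.
At p = 21: qd = 561 - 8·21 = 393 and qs = 5·21 - 50 = 55.
Consumer surplus without the control is ½ · (70.125 - 47) · 185 = 2139.0625.
With the ceiling, 55 units are sold at 21 (assume they go to the highest-value buyers). The demand price at q = 55 is 63.25, so CS = ½ · [(70.125 - 21) + (63.25 - 21)] · 55 = 2512.8125.
Change in consumer surplus = 2512.8125 - 2139.0625 = 373.75.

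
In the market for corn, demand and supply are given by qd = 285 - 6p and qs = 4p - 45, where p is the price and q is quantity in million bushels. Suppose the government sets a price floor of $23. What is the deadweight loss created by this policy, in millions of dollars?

0

Without the control the market clears where 285 - 6p = 4p - 45, i.e. p* = 33 and q* = 87.
Since 23 is below p* = 33, the floor does not bind and the free-market outcome prevails.
Since the control does not bind, no trades are prevented and deadweight loss is zero.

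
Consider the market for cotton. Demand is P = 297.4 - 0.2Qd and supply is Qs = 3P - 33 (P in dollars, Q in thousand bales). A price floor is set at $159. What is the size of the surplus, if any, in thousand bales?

Rearranging demand gives Qd = 1487 - 5P. Equilibrium: 1487 - 5P = 3P - 33, so 1520 = 8P and P* = 190, Q* = 537.
The floor of 159 is below the equilibrium price 190, so it is not binding; the market clears at P* = 190, Q* = 537.
Since the control does not bind, there is no surplus.

0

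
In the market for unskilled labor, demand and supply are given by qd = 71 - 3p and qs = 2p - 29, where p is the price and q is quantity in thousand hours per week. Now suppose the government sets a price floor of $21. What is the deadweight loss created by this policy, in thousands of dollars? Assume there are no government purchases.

3.75

Setting quantity demanded equal to quantity supplied, 71 - 3p = 2p - 29, gives p* = 20 and q* = 11.
The floor of 21 is above the equilibrium price 20, so it binds.
At p = 21: qd = 71 - 3·21 = 8 and qs = 2·21 - 29 = 13.
Quantity traded falls to 8. At q = 8 the demand price is (71 - 8)/3 = 21 and the supply price is (29 + 8)/2 = 18.5.
Deadweight loss = ½ · (21 - 18.5) · (11 - 8) = ½ · 2.5 · 3 = 3.75.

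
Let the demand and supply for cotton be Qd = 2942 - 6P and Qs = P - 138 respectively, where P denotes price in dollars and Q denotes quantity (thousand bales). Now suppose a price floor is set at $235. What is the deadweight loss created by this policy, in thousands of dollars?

Without the control the market clears where 2942 - 6P = P - 138, i.e. P* = 440 and Q* = 302.
Since 235 is below P* = 440, the floor does not bind and the free-market outcome prevails.
Since the control does not bind, no trades are prevented and deadweight loss is zero.

0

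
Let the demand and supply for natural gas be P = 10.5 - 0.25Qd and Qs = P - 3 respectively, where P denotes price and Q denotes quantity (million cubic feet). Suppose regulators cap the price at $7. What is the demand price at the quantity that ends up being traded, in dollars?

9.5

Rearranging demand gives Qd = 42 - 4P. Without the control the market clears where 42 - 4P = P - 3, i.e. P* = 9 and Q* = 6.
Since 7 < 9, the ceiling is binding.
At P = 7: Qd = 42 - 4·7 = 14 and Qs = 7 - 3 = 4.
Only 4 units reach the market. On the demand curve, the marginal buyer's willingness to pay at Q = 4 is (42 - 4)/4 = 9.5.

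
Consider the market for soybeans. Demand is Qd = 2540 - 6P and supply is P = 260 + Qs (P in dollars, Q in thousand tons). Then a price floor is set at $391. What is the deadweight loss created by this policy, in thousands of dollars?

Rearranging supply gives Qs = P - 260. In a free market, 2540 - 6P = P - 260 gives the equilibrium P* = 400, Q* = 140.
The floor of 391 is below the equilibrium price 400, so it is not binding; the market clears at P* = 400, Q* = 140.
Since the control does not bind, no trades are prevented and deadweight loss is zero.

0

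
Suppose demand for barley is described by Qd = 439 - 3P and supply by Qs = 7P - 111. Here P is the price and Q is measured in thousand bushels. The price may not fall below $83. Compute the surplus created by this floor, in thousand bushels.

Equilibrium: 439 - 3P = 7P - 111, so 550 = 10P and P* = 55, Q* = 274.
The floor of 83 is above the equilibrium price 55, so it binds.
At P = 83: Qd = 439 - 3·83 = 190 and Qs = 7·83 - 111 = 470.
Surplus = Qs - Qd = 470 - 190 = 280.

280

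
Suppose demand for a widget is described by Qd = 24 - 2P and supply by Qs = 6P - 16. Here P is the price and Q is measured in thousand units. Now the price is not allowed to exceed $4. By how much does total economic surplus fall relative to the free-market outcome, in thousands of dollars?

12

Setting quantity demanded equal to quantity supplied, 24 - 2P = 6P - 16, gives P* = 5 and Q* = 14.
The ceiling of 4 is below the equilibrium price 5, so it binds.
At P = 4: Qd = 24 - 2·4 = 16 and Qs = 6·4 - 16 = 8.
Quantity traded falls to 8. At Q = 8 the demand price is (24 - 8)/2 = 8 and the supply price is (16 + 8)/6 = 4.
Deadweight loss = ½ · (8 - 4) · (14 - 8) = ½ · 4 · 6 = 12.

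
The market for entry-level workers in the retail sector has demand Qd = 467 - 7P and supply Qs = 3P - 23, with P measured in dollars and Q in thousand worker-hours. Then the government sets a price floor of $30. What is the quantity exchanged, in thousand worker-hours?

124

Without the control the market clears where 467 - 7P = 3P - 23, i.e. P* = 49 and Q* = 124.
The floor of 30 is below the equilibrium price 49, so it is not binding; the market clears at P* = 49, Q* = 124.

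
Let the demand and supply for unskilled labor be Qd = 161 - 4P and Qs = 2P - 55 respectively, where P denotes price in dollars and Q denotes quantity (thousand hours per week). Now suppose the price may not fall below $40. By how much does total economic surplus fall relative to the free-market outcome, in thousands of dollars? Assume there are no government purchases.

Setting quantity demanded equal to quantity supplied, 161 - 4P = 2P - 55, gives P* = 36 and Q* = 17.
Since 40 > 36, the floor is binding.
At P = 40: Qd = 161 - 4·40 = 1 and Qs = 2·40 - 55 = 25.
Quantity traded falls to 1. At Q = 1 the demand price is (161 - 1)/4 = 40 and the supply price is (55 + 1)/2 = 28.
Deadweight loss = ½ · (40 - 28) · (17 - 1) = ½ · 12 · 16 = 96.

96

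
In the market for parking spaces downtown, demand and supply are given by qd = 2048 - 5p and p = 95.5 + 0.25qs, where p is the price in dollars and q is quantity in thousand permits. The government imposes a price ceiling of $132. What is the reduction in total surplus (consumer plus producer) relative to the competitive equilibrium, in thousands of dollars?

Rearranging supply gives qs = 4p - 382. In a free market, 2048 - 5p = 4p - 382 gives the equilibrium p* = 270, q* = 698.
The ceiling of 132 is below the equilibrium price 270, so it binds.
At p = 132: qd = 2048 - 5·132 = 1388 and qs = 4·132 - 382 = 146.
Quantity traded falls to 146. At q = 146 the demand price is (2048 - 146)/5 = 380.4 and the supply price is (382 + 146)/4 = 132.
Deadweight loss = ½ · (380.4 - 132) · (698 - 146) = ½ · 248.4 · 552 = 68558.4.

68558.4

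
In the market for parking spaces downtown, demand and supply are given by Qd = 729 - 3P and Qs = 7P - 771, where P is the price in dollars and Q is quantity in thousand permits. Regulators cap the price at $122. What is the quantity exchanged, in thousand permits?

83

Without the control the market clears where 729 - 3P = 7P - 771, i.e. P* = 150 and Q* = 279.
The ceiling of 122 is below the equilibrium price 150, so it binds.
At P = 122: Qd = 729 - 3·122 = 363 and Qs = 7·122 - 771 = 83.
The quantity actually transacted is the short side, supply: 83.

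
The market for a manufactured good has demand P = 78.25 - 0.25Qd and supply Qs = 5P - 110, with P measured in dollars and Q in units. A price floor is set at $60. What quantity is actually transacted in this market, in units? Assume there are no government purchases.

Rearranging demand gives Qd = 313 - 4P. Equilibrium: 313 - 4P = 5P - 110, so 423 = 9P and P* = 47, Q* = 125.
The floor of 60 is above the equilibrium price 47, so it binds.
At P = 60: Qd = 313 - 4·60 = 73 and Qs = 5·60 - 110 = 190.
The quantity actually transacted is the short side, demand: 73.

73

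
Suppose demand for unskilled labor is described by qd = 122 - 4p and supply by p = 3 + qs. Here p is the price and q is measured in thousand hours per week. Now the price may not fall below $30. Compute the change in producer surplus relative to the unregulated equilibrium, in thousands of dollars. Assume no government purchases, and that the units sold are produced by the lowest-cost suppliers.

-190

Rearranging supply gives qs = p - 3. Equilibrium: 122 - 4p = p - 3, so 125 = 5p and p* = 25, q* = 22.
The floor of 30 is above the equilibrium price 25, so it binds.
At p = 30: qd = 122 - 4·30 = 2 and qs = 30 - 3 = 27.
Producer surplus without the control is ½ · (25 - 3) · 22 = 242.
With the floor, 2 units are sold at 30. The supply price at q = 2 is 5, so PS = ½ · [(30 - 3) + (30 - 5)] · 2 = 52.
Change in producer surplus = 52 - 242 = -190.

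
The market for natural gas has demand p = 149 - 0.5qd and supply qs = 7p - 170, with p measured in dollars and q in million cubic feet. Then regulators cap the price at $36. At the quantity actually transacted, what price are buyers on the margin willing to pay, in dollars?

108

Rearranging demand gives qd = 298 - 2p. Equilibrium: 298 - 2p = 7p - 170, so 468 = 9p and p* = 52, q* = 194.
Because the ceiling (36) lies below the market-clearing price, it is binding.
At p = 36: qd = 298 - 2·36 = 226 and qs = 7·36 - 170 = 82.
Only 82 units reach the market. On the demand curve, the marginal buyer's willingness to pay at q = 82 is (298 - 82)/2 = 108.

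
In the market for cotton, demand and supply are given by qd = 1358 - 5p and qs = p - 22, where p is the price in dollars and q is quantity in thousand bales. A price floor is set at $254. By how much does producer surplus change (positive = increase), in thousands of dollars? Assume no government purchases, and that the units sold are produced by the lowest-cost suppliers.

-5088

Without the control the market clears where 1358 - 5p = p - 22, i.e. p* = 230 and q* = 208.
Because the floor (254) lies above the market-clearing price, it is binding.
At p = 254: qd = 1358 - 5·254 = 88 and qs = 254 - 22 = 232.
Producer surplus without the control is ½ · (230 - 22) · 208 = 21632.
With the floor, 88 units are sold at 254. The supply price at q = 88 is 110, so PS = ½ · [(254 - 22) + (254 - 110)] · 88 = 16544.
Change in producer surplus = 16544 - 21632 = -5088.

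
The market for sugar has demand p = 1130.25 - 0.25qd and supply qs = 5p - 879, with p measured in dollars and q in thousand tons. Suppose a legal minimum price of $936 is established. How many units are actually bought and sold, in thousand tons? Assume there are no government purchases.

Rearranging demand gives qd = 4521 - 4p. Setting quantity demanded equal to quantity supplied, 4521 - 4p = 5p - 879, gives p* = 600 and q* = 2121.
Since 936 > 600, the floor is binding.
At p = 936: qd = 4521 - 4·936 = 777 and qs = 5·936 - 879 = 3801.
The quantity actually transacted is the short side, demand: 777.

777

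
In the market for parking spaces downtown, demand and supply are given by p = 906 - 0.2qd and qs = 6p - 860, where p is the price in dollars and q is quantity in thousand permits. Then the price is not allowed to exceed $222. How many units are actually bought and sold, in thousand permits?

472

Rearranging demand gives qd = 4530 - 5p. Equilibrium: 4530 - 5p = 6p - 860, so 5390 = 11p and p* = 490, q* = 2080.
The ceiling of 222 is below the equilibrium price 490, so it binds.
At p = 222: qd = 4530 - 5·222 = 3420 and qs = 6·222 - 860 = 472.
The quantity actually transacted is the short side, supply: 472.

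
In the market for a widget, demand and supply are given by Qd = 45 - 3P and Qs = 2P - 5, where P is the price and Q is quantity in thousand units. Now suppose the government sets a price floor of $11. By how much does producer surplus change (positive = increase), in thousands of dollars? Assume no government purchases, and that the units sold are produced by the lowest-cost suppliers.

Equilibrium: 45 - 3P = 2P - 5, so 50 = 5P and P* = 10, Q* = 15.
The floor of 11 is above the equilibrium price 10, so it binds.
At P = 11: Qd = 45 - 3·11 = 12 and Qs = 2·11 - 5 = 17.
Producer surplus without the control is ½ · (10 - 2.5) · 15 = 56.25.
With the floor, 12 units are sold at 11. The supply price at Q = 12 is 8.5, so PS = ½ · [(11 - 2.5) + (11 - 8.5)] · 12 = 66.
Change in producer surplus = 66 - 56.25 = 9.75.

9.75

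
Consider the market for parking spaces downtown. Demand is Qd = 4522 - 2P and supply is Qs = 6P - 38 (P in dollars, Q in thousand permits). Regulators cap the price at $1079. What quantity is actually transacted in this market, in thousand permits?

Without the control the market clears where 4522 - 2P = 6P - 38, i.e. P* = 570 and Q* = 3382.
Since 1079 is above P* = 570, the ceiling does not bind and the free-market outcome prevails.

3382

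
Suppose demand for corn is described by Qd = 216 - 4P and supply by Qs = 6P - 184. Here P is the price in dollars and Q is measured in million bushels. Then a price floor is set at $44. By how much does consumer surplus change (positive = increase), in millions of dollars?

-192

In a free market, 216 - 4P = 6P - 184 gives the equilibrium P* = 40, Q* = 56.
Because the floor (44) lies above the market-clearing price, it is binding.
At P = 44: Qd = 216 - 4·44 = 40 and Qs = 6·44 - 184 = 80.
Consumer surplus without the control is ½ · (54 - 40) · 56 = 392.
With the floor, consumers buy 40 units at 44, so CS = ½ · (54 - 44) · 40 = 200.
Change in consumer surplus = 200 - 392 = -192.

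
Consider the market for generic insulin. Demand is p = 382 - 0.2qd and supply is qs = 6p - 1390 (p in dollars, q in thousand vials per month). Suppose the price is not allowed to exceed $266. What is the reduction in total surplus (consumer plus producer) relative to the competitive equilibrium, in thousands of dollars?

Rearranging demand gives qd = 1910 - 5p. Setting quantity demanded equal to quantity supplied, 1910 - 5p = 6p - 1390, gives p* = 300 and q* = 410.
The ceiling of 266 is below the equilibrium price 300, so it binds.
At p = 266: qd = 1910 - 5·266 = 580 and qs = 6·266 - 1390 = 206.
Quantity traded falls to 206. At q = 206 the demand price is (1910 - 206)/5 = 340.8 and the supply price is (1390 + 206)/6 = 266.
Deadweight loss = ½ · (340.8 - 266) · (410 - 206) = ½ · 74.8 · 204 = 7629.6.

7629.6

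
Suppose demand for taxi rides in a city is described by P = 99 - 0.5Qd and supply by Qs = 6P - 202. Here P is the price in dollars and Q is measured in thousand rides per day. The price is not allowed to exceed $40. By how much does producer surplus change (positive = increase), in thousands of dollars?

-680

Rearranging demand gives Qd = 198 - 2P. Setting quantity demanded equal to quantity supplied, 198 - 2P = 6P - 202, gives P* = 50 and Q* = 98.
The ceiling of 40 is below the equilibrium price 50, so it binds.
At P = 40: Qd = 198 - 2·40 = 118 and Qs = 6·40 - 202 = 38.
Producer surplus without the control is ½ · (50 - 101/3) · 98 = 2401/3.
With the ceiling, producers sell 38 units at 40, so PS = ½ · (40 - 101/3) · 38 = 361/3.
Change in producer surplus = 361/3 - 2401/3 = -680.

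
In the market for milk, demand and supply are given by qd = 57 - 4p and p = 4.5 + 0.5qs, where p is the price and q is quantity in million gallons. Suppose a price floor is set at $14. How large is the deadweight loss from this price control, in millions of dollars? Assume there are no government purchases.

54

Rearranging supply gives qs = 2p - 9. Equilibrium: 57 - 4p = 2p - 9, so 66 = 6p and p* = 11, q* = 13.
The floor of 14 is above the equilibrium price 11, so it binds.
At p = 14: qd = 57 - 4·14 = 1 and qs = 2·14 - 9 = 19.
Quantity traded falls to 1. At q = 1 the demand price is (57 - 1)/4 = 14 and the supply price is (9 + 1)/2 = 5.
Deadweight loss = ½ · (14 - 5) · (13 - 1) = ½ · 9 · 12 = 54.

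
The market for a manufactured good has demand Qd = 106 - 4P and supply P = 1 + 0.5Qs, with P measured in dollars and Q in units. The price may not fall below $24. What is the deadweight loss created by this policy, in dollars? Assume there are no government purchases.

Rearranging supply gives Qs = 2P - 2. Setting quantity demanded equal to quantity supplied, 106 - 4P = 2P - 2, gives P* = 18 and Q* = 34.
Since 24 > 18, the floor is binding.
At P = 24: Qd = 106 - 4·24 = 10 and Qs = 2·24 - 2 = 46.
Quantity traded falls to 10. At Q = 10 the demand price is (106 - 10)/4 = 24 and the supply price is (2 + 10)/2 = 6.
Deadweight loss = ½ · (24 - 6) · (34 - 10) = ½ · 18 · 24 = 216.

216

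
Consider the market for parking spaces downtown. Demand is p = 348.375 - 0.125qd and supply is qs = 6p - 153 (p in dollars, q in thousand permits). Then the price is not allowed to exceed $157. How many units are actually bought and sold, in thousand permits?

789

Rearranging demand gives qd = 2787 - 8p. In a free market, 2787 - 8p = 6p - 153 gives the equilibrium p* = 210, q* = 1107.
Because the ceiling (157) lies below the market-clearing price, it is binding.
At p = 157: qd = 2787 - 8·157 = 1531 and qs = 6·157 - 153 = 789.
The quantity actually transacted is the short side, supply: 789.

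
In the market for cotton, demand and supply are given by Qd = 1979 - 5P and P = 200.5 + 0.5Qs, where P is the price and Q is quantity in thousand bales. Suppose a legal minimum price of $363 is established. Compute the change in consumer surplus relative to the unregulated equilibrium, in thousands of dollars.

Rearranging supply gives Qs = 2P - 401. In a free market, 1979 - 5P = 2P - 401 gives the equilibrium P* = 340, Q* = 279.
The floor of 363 is above the equilibrium price 340, so it binds.
At P = 363: Qd = 1979 - 5·363 = 164 and Qs = 2·363 - 401 = 325.
Consumer surplus without the control is ½ · (395.8 - 340) · 279 = 7784.1.
With the floor, consumers buy 164 units at 363, so CS = ½ · (395.8 - 363) · 164 = 2689.6.
Change in consumer surplus = 2689.6 - 7784.1 = -5094.5.

-5094.5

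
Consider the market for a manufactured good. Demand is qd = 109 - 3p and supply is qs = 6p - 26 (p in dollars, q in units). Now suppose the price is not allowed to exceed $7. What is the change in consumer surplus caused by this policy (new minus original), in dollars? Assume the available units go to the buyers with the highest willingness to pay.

Equilibrium: 109 - 3p = 6p - 26, so 135 = 9p and p* = 15, q* = 64.
Because the ceiling (7) lies below the market-clearing price, it is binding.
At p = 7: qd = 109 - 3·7 = 88 and qs = 6·7 - 26 = 16.
Consumer surplus without the control is ½ · (109/3 - 15) · 64 = 2048/3.
With the ceiling, 16 units are sold at 7 (assume they go to the highest-value buyers). The demand price at q = 16 is 31, so CS = ½ · [(109/3 - 7) + (31 - 7)] · 16 = 1280/3.
Change in consumer surplus = 1280/3 - 2048/3 = -256.

-256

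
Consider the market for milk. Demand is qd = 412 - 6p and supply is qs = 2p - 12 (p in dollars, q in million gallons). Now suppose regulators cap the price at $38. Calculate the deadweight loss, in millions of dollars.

300

Setting quantity demanded equal to quantity supplied, 412 - 6p = 2p - 12, gives p* = 53 and q* = 94.
Since 38 < 53, the ceiling is binding.
At p = 38: qd = 412 - 6·38 = 184 and qs = 2·38 - 12 = 64.
Quantity traded falls to 64. At q = 64 the demand price is (412 - 64)/6 = 58 and the supply price is (12 + 64)/2 = 38.
Deadweight loss = ½ · (58 - 38) · (94 - 64) = ½ · 20 · 30 = 300.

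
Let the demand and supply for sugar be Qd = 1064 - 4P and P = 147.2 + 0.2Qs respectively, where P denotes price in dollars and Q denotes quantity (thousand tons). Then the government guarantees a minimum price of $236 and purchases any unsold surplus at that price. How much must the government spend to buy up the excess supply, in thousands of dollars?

76464

Rearranging supply gives Qs = 5P - 736. Without the control the market clears where 1064 - 4P = 5P - 736, i.e. P* = 200 and Q* = 264.
Since 236 > 200, the floor is binding.
At P = 236: Qd = 1064 - 4·236 = 120 and Qs = 5·236 - 736 = 444.
Surplus = Qs - Qd = 324.
Government expenditure = surplus × support price = 324 × 236 = 76464.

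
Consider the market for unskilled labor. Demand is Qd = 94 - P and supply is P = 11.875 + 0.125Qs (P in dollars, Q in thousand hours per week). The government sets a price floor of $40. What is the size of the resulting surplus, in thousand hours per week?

Rearranging supply gives Qs = 8P - 95. Equilibrium: 94 - P = 8P - 95, so 189 = 9P and P* = 21, Q* = 73.
Since 40 > 21, the floor is binding.
At P = 40: Qd = 94 - 40 = 54 and Qs = 8·40 - 95 = 225.
Surplus = Qs - Qd = 225 - 54 = 171.

171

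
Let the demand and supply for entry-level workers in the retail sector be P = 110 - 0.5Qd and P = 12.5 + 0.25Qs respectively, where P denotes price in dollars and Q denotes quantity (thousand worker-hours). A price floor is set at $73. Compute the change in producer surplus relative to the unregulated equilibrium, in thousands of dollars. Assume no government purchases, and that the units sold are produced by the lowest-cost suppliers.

Rearranging demand gives Qd = 220 - 2P; rearranging supply gives Qs = 4P - 50. Without the control the market clears where 220 - 2P = 4P - 50, i.e. P* = 45 and Q* = 130.
Since 73 > 45, the floor is binding.
At P = 73: Qd = 220 - 2·73 = 74 and Qs = 4·73 - 50 = 242.
Producer surplus without the control is ½ · (45 - 12.5) · 130 = 2112.5.
With the floor, 74 units are sold at 73. The supply price at Q = 74 is 31, so PS = ½ · [(73 - 12.5) + (73 - 31)] · 74 = 3792.5.
Change in producer surplus = 3792.5 - 2112.5 = 1680.

1680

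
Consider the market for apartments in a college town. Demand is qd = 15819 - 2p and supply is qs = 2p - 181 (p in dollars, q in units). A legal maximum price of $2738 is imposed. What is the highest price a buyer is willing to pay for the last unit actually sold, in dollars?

5262

Setting quantity demanded equal to quantity supplied, 15819 - 2p = 2p - 181, gives p* = 4000 and q* = 7819.
Because the ceiling (2738) lies below the market-clearing price, it is binding.
At p = 2738: qd = 15819 - 2·2738 = 10343 and qs = 2·2738 - 181 = 5295.
Only 5295 units reach the market. On the demand curve, the marginal buyer's willingness to pay at q = 5295 is (15819 - 5295)/2 = 5262.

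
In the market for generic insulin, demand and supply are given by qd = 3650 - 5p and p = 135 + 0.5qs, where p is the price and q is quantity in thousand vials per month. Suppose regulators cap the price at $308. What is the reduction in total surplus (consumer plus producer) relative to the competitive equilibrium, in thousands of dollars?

88905.6

Rearranging supply gives qs = 2p - 270. Equilibrium: 3650 - 5p = 2p - 270, so 3920 = 7p and p* = 560, q* = 850.
Because the ceiling (308) lies below the market-clearing price, it is binding.
At p = 308: qd = 3650 - 5·308 = 2110 and qs = 2·308 - 270 = 346.
Quantity traded falls to 346. At q = 346 the demand price is (3650 - 346)/5 = 660.8 and the supply price is (270 + 346)/2 = 308.
Deadweight loss = ½ · (660.8 - 308) · (850 - 346) = ½ · 352.8 · 504 = 88905.6.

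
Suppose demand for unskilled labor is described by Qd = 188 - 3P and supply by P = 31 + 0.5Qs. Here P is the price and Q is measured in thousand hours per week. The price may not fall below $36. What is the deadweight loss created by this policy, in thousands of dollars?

Rearranging supply gives Qs = 2P - 62. In a free market, 188 - 3P = 2P - 62 gives the equilibrium P* = 50, Q* = 38.
Since 36 is below P* = 50, the floor does not bind and the free-market outcome prevails.
Since the control does not bind, no trades are prevented and deadweight loss is zero.

0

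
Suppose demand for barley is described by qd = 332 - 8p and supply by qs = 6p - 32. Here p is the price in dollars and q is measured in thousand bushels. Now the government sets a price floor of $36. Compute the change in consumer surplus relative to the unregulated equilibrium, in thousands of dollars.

Equilibrium: 332 - 8p = 6p - 32, so 364 = 14p and p* = 26, q* = 124.
Because the floor (36) lies above the market-clearing price, it is binding.
At p = 36: qd = 332 - 8·36 = 44 and qs = 6·36 - 32 = 184.
Consumer surplus without the control is ½ · (41.5 - 26) · 124 = 961.
With the floor, consumers buy 44 units at 36, so CS = ½ · (41.5 - 36) · 44 = 121.
Change in consumer surplus = 121 - 961 = -840.

-840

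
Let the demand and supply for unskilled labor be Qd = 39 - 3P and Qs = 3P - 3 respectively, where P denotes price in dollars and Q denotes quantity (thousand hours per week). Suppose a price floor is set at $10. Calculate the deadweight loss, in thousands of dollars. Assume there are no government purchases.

Setting quantity demanded equal to quantity supplied, 39 - 3P = 3P - 3, gives P* = 7 and Q* = 18.
Since 10 > 7, the floor is binding.
At P = 10: Qd = 39 - 3·10 = 9 and Qs = 3·10 - 3 = 27.
Quantity traded falls to 9. At Q = 9 the demand price is (39 - 9)/3 = 10 and the supply price is (3 + 9)/3 = 4.
Deadweight loss = ½ · (10 - 4) · (18 - 9) = ½ · 6 · 9 = 27.

27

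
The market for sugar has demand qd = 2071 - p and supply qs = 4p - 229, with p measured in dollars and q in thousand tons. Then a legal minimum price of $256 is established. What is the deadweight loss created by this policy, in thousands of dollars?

Equilibrium: 2071 - p = 4p - 229, so 2300 = 5p and p* = 460, q* = 1611.
Since 256 is below p* = 460, the floor does not bind and the free-market outcome prevails.
Since the control does not bind, no trades are prevented and deadweight loss is zero.

0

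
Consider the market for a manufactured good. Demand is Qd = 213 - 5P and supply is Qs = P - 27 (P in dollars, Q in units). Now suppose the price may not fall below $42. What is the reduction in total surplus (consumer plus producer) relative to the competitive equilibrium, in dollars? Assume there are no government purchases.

Setting quantity demanded equal to quantity supplied, 213 - 5P = P - 27, gives P* = 40 and Q* = 13.
Because the floor (42) lies above the market-clearing price, it is binding.
At P = 42: Qd = 213 - 5·42 = 3 and Qs = 42 - 27 = 15.
Quantity traded falls to 3. At Q = 3 the demand price is (213 - 3)/5 = 42 and the supply price is 27 + 3 = 30.
Deadweight loss = ½ · (42 - 30) · (13 - 3) = ½ · 12 · 10 = 60.

60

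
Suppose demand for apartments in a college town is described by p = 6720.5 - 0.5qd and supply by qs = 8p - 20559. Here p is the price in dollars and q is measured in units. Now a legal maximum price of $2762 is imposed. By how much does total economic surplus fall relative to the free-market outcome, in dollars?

Rearranging demand gives qd = 13441 - 2p. Without the control the market clears where 13441 - 2p = 8p - 20559, i.e. p* = 3400 and q* = 6641.
The ceiling of 2762 is below the equilibrium price 3400, so it binds.
At p = 2762: qd = 13441 - 2·2762 = 7917 and qs = 8·2762 - 20559 = 1537.
Quantity traded falls to 1537. At q = 1537 the demand price is (13441 - 1537)/2 = 5952 and the supply price is (20559 + 1537)/8 = 2762.
Deadweight loss = ½ · (5952 - 2762) · (6641 - 1537) = ½ · 3190 · 5104 = 8140880.

8140880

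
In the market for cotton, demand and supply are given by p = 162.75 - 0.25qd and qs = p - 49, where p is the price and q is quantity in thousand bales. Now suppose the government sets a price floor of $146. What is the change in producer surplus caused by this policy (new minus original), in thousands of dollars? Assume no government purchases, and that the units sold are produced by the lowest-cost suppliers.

114

Rearranging demand gives qd = 651 - 4p. Without the control the market clears where 651 - 4p = p - 49, i.e. p* = 140 and q* = 91.
Since 146 > 140, the floor is binding.
At p = 146: qd = 651 - 4·146 = 67 and qs = 146 - 49 = 97.
Producer surplus without the control is ½ · (140 - 49) · 91 = 4140.5.
With the floor, 67 units are sold at 146. The supply price at q = 67 is 116, so PS = ½ · [(146 - 49) + (146 - 116)] · 67 = 4254.5.
Change in producer surplus = 4254.5 - 4140.5 = 114.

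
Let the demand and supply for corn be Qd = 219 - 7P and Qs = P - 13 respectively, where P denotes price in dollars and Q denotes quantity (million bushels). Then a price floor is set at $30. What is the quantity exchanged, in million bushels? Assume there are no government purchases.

Equilibrium: 219 - 7P = P - 13, so 232 = 8P and P* = 29, Q* = 16.
Since 30 > 29, the floor is binding.
At P = 30: Qd = 219 - 7·30 = 9 and Qs = 30 - 13 = 17.
The quantity actually transacted is the short side, demand: 9.

9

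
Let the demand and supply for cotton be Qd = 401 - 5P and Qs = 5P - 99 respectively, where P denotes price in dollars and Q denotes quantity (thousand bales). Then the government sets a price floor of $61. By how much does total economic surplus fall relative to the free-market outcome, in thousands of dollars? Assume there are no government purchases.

In a free market, 401 - 5P = 5P - 99 gives the equilibrium P* = 50, Q* = 151.
The floor of 61 is above the equilibrium price 50, so it binds.
At P = 61: Qd = 401 - 5·61 = 96 and Qs = 5·61 - 99 = 206.
Quantity traded falls to 96. At Q = 96 the demand price is (401 - 96)/5 = 61 and the supply price is (99 + 96)/5 = 39.
Deadweight loss = ½ · (61 - 39) · (151 - 96) = ½ · 22 · 55 = 605.

605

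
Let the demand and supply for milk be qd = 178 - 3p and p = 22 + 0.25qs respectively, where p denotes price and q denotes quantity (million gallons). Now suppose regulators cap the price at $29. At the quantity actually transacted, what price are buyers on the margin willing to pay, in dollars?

Rearranging supply gives qs = 4p - 88. Without the control the market clears where 178 - 3p = 4p - 88, i.e. p* = 38 and q* = 64.
Since 29 < 38, the ceiling is binding.
At p = 29: qd = 178 - 3·29 = 91 and qs = 4·29 - 88 = 28.
Only 28 units reach the market. On the demand curve, the marginal buyer's willingness to pay at q = 28 is (178 - 28)/3 = 50.

50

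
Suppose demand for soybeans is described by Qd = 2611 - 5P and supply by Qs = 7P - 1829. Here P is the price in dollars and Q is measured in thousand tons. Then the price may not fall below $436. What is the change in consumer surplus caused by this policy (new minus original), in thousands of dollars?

Setting quantity demanded equal to quantity supplied, 2611 - 5P = 7P - 1829, gives P* = 370 and Q* = 761.
Since 436 > 370, the floor is binding.
At P = 436: Qd = 2611 - 5·436 = 431 and Qs = 7·436 - 1829 = 1223.
Consumer surplus without the control is ½ · (522.2 - 370) · 761 = 57912.1.
With the floor, consumers buy 431 units at 436, so CS = ½ · (522.2 - 436) · 431 = 18576.1.
Change in consumer surplus = 18576.1 - 57912.1 = -39336.

-39336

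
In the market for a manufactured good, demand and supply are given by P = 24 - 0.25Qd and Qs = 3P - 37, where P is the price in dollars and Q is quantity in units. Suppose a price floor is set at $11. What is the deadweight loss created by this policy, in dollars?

Rearranging demand gives Qd = 96 - 4P. In a free market, 96 - 4P = 3P - 37 gives the equilibrium P* = 19, Q* = 20.
Since 11 is below P* = 19, the floor does not bind and the free-market outcome prevails.
Since the control does not bind, no trades are prevented and deadweight loss is zero.

0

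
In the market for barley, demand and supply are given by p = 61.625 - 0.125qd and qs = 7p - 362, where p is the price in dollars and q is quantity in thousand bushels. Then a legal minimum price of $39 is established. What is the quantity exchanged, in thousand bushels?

37

Rearranging demand gives qd = 493 - 8p. Setting quantity demanded equal to quantity supplied, 493 - 8p = 7p - 362, gives p* = 57 and q* = 37.
The floor of 39 is below the equilibrium price 57, so it is not binding; the market clears at p* = 57, q* = 37.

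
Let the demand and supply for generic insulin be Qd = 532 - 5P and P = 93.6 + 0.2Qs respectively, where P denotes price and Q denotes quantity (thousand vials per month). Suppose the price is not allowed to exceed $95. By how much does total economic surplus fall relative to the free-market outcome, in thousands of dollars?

125

Rearranging supply gives Qs = 5P - 468. In a free market, 532 - 5P = 5P - 468 gives the equilibrium P* = 100, Q* = 32.
Because the ceiling (95) lies below the market-clearing price, it is binding.
At P = 95: Qd = 532 - 5·95 = 57 and Qs = 5·95 - 468 = 7.
Quantity traded falls to 7. At Q = 7 the demand price is (532 - 7)/5 = 105 and the supply price is (468 + 7)/5 = 95.
Deadweight loss = ½ · (105 - 95) · (32 - 7) = ½ · 10 · 25 = 125.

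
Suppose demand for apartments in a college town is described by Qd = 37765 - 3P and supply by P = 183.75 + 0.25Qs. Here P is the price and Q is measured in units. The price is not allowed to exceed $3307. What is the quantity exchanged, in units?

Rearranging supply gives Qs = 4P - 735. Without the control the market clears where 37765 - 3P = 4P - 735, i.e. P* = 5500 and Q* = 21265.
The ceiling of 3307 is below the equilibrium price 5500, so it binds.
At P = 3307: Qd = 37765 - 3·3307 = 27844 and Qs = 4·3307 - 735 = 12493.
The quantity actually transacted is the short side, supply: 12493.

12493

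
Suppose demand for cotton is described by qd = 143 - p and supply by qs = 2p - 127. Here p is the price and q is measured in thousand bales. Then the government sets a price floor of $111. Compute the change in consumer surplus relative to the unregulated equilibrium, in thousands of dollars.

-892.5

Setting quantity demanded equal to quantity supplied, 143 - p = 2p - 127, gives p* = 90 and q* = 53.
The floor of 111 is above the equilibrium price 90, so it binds.
At p = 111: qd = 143 - 111 = 32 and qs = 2·111 - 127 = 95.
Consumer surplus without the control is ½ · (143 - 90) · 53 = 1404.5.
With the floor, consumers buy 32 units at 111, so CS = ½ · (143 - 111) · 32 = 512.
Change in consumer surplus = 512 - 1404.5 = -892.5.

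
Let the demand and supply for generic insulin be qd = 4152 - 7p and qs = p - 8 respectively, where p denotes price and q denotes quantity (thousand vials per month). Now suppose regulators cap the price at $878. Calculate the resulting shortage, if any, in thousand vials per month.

Equilibrium: 4152 - 7p = p - 8, so 4160 = 8p and p* = 520, q* = 512.
The ceiling of 878 is above the equilibrium price 520, so it is not binding; the market clears at p* = 520, q* = 512.
Since the control does not bind, there is no shortage.

0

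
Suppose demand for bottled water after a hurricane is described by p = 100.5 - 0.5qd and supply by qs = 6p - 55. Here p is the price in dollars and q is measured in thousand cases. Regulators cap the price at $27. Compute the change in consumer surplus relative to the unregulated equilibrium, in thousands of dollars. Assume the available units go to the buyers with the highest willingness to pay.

Rearranging demand gives qd = 201 - 2p. Setting quantity demanded equal to quantity supplied, 201 - 2p = 6p - 55, gives p* = 32 and q* = 137.
Because the ceiling (27) lies below the market-clearing price, it is binding.
At p = 27: qd = 201 - 2·27 = 147 and qs = 6·27 - 55 = 107.
Consumer surplus without the control is ½ · (100.5 - 32) · 137 = 4692.25.
With the ceiling, 107 units are sold at 27 (assume they go to the highest-value buyers). The demand price at q = 107 is 47, so CS = ½ · [(100.5 - 27) + (47 - 27)] · 107 = 5002.25.
Change in consumer surplus = 5002.25 - 4692.25 = 310.

310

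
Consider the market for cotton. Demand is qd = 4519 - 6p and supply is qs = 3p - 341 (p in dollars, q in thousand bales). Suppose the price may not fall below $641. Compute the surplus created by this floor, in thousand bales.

909

Equilibrium: 4519 - 6p = 3p - 341, so 4860 = 9p and p* = 540, q* = 1279.
Because the floor (641) lies above the market-clearing price, it is binding.
At p = 641: qd = 4519 - 6·641 = 673 and qs = 3·641 - 341 = 1582.
Surplus = qs - qd = 1582 - 673 = 909.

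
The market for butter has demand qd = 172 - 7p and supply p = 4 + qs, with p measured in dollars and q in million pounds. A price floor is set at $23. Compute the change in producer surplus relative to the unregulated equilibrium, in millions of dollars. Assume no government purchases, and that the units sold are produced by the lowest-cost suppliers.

Rearranging supply gives qs = p - 4. In a free market, 172 - 7p = p - 4 gives the equilibrium p* = 22, q* = 18.
Since 23 > 22, the floor is binding.
At p = 23: qd = 172 - 7·23 = 11 and qs = 23 - 4 = 19.
Producer surplus without the control is ½ · (22 - 4) · 18 = 162.
With the floor, 11 units are sold at 23. The supply price at q = 11 is 15, so PS = ½ · [(23 - 4) + (23 - 15)] · 11 = 148.5.
Change in producer surplus = 148.5 - 162 = -13.5.

-13.5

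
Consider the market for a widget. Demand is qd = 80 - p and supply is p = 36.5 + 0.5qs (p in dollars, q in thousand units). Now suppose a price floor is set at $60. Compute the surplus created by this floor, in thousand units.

Rearranging supply gives qs = 2p - 73. In a free market, 80 - p = 2p - 73 gives the equilibrium p* = 51, q* = 29.
Since 60 > 51, the floor is binding.
At p = 60: qd = 80 - 60 = 20 and qs = 2·60 - 73 = 47.
Surplus = qs - qd = 47 - 20 = 27.

27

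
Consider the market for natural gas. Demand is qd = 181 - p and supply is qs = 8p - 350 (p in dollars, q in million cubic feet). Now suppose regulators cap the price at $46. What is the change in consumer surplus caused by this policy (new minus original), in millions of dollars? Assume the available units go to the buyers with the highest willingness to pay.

Equilibrium: 181 - p = 8p - 350, so 531 = 9p and p* = 59, q* = 122.
Because the ceiling (46) lies below the market-clearing price, it is binding.
At p = 46: qd = 181 - 46 = 135 and qs = 8·46 - 350 = 18.
Consumer surplus without the control is ½ · (181 - 59) · 122 = 7442.
With the ceiling, 18 units are sold at 46 (assume they go to the highest-value buyers). The demand price at q = 18 is 163, so CS = ½ · [(181 - 46) + (163 - 46)] · 18 = 2268.
Change in consumer surplus = 2268 - 7442 = -5174.

-5174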